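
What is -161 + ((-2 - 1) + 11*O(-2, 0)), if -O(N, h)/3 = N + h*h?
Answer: -98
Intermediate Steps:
O(N, h) = -3*N - 3*h² (O(N, h) = -3*(N + h*h) = -3*(N + h²) = -3*N - 3*h²)
-161 + ((-2 - 1) + 11*O(-2, 0)) = -161 + ((-2 - 1) + 11*(-3*(-2) - 3*0²)) = -161 + (-3 + 11*(6 - 3*0)) = -161 + (-3 + 11*(6 + 0)) = -161 + (-3 + 11*6) = -161 + (-3 + 66) = -161 + 63 = -98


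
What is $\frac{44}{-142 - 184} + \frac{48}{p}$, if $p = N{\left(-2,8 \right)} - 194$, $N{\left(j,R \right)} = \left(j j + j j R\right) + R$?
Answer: $- \frac{1854}{4075} \approx -0.45497$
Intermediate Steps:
$N{\left(j,R \right)} = R + j^{2} + R j^{2}$ ($N{\left(j,R \right)} = \left(j^{2} + j^{2} R\right) + R = \left(j^{2} + R j^{2}\right) + R = R + j^{2} + R j^{2}$)
$p = -150$ ($p = \left(8 + \left(-2\right)^{2} + 8 \left(-2\right)^{2}\right) - 194 = \left(8 + 4 + 8 \cdot 4\right) - 194 = \left(8 + 4 + 32\right) - 194 = 44 - 194 = -150$)
$\frac{44}{-142 - 184} + \frac{48}{p} = \frac{44}{-142 - 184} + \frac{48}{-150} = \frac{44}{-326} + 48 \left(- \frac{1}{150}\right) = 44 \left(- \frac{1}{326}\right) - \frac{8}{25} = - \frac{22}{163} - \frac{8}{25} = - \frac{1854}{4075}$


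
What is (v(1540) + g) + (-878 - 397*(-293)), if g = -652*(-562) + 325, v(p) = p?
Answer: 483732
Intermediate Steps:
g = 366749 (g = 366424 + 325 = 366749)
(v(1540) + g) + (-878 - 397*(-293)) = (1540 + 366749) + (-878 - 397*(-293)) = 368289 + (-878 + 116321) = 368289 + 115443 = 483732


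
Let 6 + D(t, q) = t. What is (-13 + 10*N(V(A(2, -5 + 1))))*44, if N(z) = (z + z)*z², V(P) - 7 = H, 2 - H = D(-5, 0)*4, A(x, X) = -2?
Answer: 131011188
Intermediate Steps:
D(t, q) = -6 + t
H = 46 (H = 2 - (-6 - 5)*4 = 2 - (-11)*4 = 2 - 1*(-44) = 2 + 44 = 46)
V(P) = 53 (V(P) = 7 + 46 = 53)
N(z) = 2*z³ (N(z) = (2*z)*z² = 2*z³)
(-13 + 10*N(V(A(2, -5 + 1))))*44 = (-13 + 10*(2*53³))*44 = (-13 + 10*(2*148877))*44 = (-13 + 10*297754)*44 = (-13 + 2977540)*44 = 2977527*44 = 131011188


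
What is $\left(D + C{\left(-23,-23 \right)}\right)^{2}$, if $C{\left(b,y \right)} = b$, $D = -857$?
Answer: $774400$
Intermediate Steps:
$\left(D + C{\left(-23,-23 \right)}\right)^{2} = \left(-857 - 23\right)^{2} = \left(-880\right)^{2} = 774400$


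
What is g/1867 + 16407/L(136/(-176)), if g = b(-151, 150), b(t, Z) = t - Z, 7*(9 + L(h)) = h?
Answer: -4717730129/2619401 ≈ -1801.1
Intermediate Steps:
L(h) = -9 + h/7
g = -301 (g = -151 - 1*150 = -151 - 150 = -301)
g/1867 + 16407/L(136/(-176)) = -301/1867 + 16407/(-9 + (136/(-176))/7) = -301*1/1867 + 16407/(-9 + (136*(-1/176))/7) = -301/1867 + 16407/(-9 + (⅐)*(-17/22)) = -301/1867 + 16407/(-9 - 17/154) = -301/1867 + 16407/(-1403/154) = -301/1867 + 16407*(-154/1403) = -301/1867 - 2526678/1403 = -4717730129/2619401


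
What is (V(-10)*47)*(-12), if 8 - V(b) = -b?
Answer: 1128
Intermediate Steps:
V(b) = 8 + b (V(b) = 8 - (-1)*b = 8 + b)
(V(-10)*47)*(-12) = ((8 - 10)*47)*(-12) = -2*47*(-12) = -94*(-12) = 1128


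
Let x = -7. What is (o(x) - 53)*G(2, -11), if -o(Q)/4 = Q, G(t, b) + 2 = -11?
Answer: 325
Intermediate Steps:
G(t, b) = -13 (G(t, b) = -2 - 11 = -13)
o(Q) = -4*Q
(o(x) - 53)*G(2, -11) = (-4*(-7) - 53)*(-13) = (28 - 53)*(-13) = -25*(-13) = 325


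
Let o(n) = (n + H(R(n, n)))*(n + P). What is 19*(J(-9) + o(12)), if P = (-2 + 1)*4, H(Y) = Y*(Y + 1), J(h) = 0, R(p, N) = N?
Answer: 25536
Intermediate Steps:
H(Y) = Y*(1 + Y)
P = -4 (P = -1*4 = -4)
o(n) = (-4 + n)*(n + n*(1 + n)) (o(n) = (n + n*(1 + n))*(n - 4) = (n + n*(1 + n))*(-4 + n) = (-4 + n)*(n + n*(1 + n)))
19*(J(-9) + o(12)) = 19*(0 + 12*(-8 + 12² - 2*12)) = 19*(0 + 12*(-8 + 144 - 24)) = 19*(0 + 12*112) = 19*(0 + 1344) = 19*1344 = 25536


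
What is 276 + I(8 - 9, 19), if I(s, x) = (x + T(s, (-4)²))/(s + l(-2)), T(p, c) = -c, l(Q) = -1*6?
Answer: 1929/7 ≈ 275.57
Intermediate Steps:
l(Q) = -6
I(s, x) = (-16 + x)/(-6 + s) (I(s, x) = (x - 1*(-4)²)/(s - 6) = (x - 1*16)/(-6 + s) = (x - 16)/(-6 + s) = (-16 + x)/(-6 + s))
276 + I(8 - 9, 19) = 276 + (-16 + 19)/(-6 + (8 - 9)) = 276 + 3/(-6 - 1) = 276 + 3/(-7) = 276 - ⅐*3 = 276 - 3/7 = 1929/7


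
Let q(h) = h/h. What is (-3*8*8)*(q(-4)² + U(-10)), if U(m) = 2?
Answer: -576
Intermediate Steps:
q(h) = 1
(-3*8*8)*(q(-4)² + U(-10)) = (-3*8*8)*(1² + 2) = (-24*8)*(1 + 2) = -192*3 = -576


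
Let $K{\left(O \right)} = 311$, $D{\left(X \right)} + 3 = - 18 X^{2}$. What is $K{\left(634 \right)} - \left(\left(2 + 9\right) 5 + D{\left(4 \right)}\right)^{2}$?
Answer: $-55385$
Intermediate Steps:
$D{\left(X \right)} = -3 - 18 X^{2}$
$K{\left(634 \right)} - \left(\left(2 + 9\right) 5 + D{\left(4 \right)}\right)^{2} = 311 - \left(\left(2 + 9\right) 5 - \left(3 + 18 \cdot 4^{2}\right)\right)^{2} = 311 - \left(11 \cdot 5 - 291\right)^{2} = 311 - \left(55 - 291\right)^{2} = 311 - \left(-236\right)^{2} = 311 - 55696 = -55385$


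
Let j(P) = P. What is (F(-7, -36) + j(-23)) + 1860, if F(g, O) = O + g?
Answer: 1794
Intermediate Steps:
(F(-7, -36) + j(-23)) + 1860 = ((-36 - 7) - 23) + 1860 = (-43 - 23) + 1860 = -66 + 1860 = 1794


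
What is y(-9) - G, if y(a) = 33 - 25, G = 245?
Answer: -237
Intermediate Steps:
y(a) = 8
y(-9) - G = 8 - 1*245 = 8 - 245 = -237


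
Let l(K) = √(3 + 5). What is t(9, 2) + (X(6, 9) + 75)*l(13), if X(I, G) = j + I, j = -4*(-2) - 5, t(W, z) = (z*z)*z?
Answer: 8 + 168*√2 ≈ 245.59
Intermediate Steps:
t(W, z) = z³ (t(W, z) = z²*z = z³)
j = 3 (j = 8 - 5 = 3)
l(K) = 2*√2 (l(K) = √8 = 2*√2)
X(I, G) = 3 + I
t(9, 2) + (X(6, 9) + 75)*l(13) = 2³ + ((3 + 6) + 75)*(2*√2) = 8 + (9 + 75)*(2*√2) = 8 + 84*(2*√2) = 8 + 168*√2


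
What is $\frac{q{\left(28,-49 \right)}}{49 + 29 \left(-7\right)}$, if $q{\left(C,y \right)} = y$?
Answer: $\frac{7}{22} \approx 0.31818$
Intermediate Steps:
$\frac{q{\left(28,-49 \right)}}{49 + 29 \left(-7\right)} = - \frac{49}{49 + 29 \left(-7\right)} = - \frac{49}{49 - 203} = - \frac{49}{-154} = \left(-49\right) \left(- \frac{1}{154}\right) = \frac{7}{22}$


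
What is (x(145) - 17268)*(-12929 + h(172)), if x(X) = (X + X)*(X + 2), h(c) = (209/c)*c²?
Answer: 583807878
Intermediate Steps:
h(c) = 209*c
x(X) = 2*X*(2 + X) (x(X) = (2*X)*(2 + X) = 2*X*(2 + X))
(x(145) - 17268)*(-12929 + h(172)) = (2*145*(2 + 145) - 17268)*(-12929 + 209*172) = (2*145*147 - 17268)*(-12929 + 35948) = (42630 - 17268)*23019 = 25362*23019 = 583807878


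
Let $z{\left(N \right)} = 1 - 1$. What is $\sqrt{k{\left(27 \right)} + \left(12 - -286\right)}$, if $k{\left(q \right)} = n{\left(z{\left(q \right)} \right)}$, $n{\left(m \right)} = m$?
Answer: $\sqrt{298} \approx 17.263$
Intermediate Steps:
$z{\left(N \right)} = 0$
$k{\left(q \right)} = 0$
$\sqrt{k{\left(27 \right)} + \left(12 - -286\right)} = \sqrt{0 + \left(12 - -286\right)} = \sqrt{0 + \left(12 + 286\right)} = \sqrt{0 + 298} = \sqrt{298}$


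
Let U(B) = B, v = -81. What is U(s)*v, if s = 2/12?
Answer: -27/2 ≈ -13.500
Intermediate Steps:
s = ⅙ (s = 2*(1/12) = ⅙ ≈ 0.16667)
U(s)*v = (⅙)*(-81) = -27/2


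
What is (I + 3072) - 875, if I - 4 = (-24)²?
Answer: 2777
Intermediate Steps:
I = 580 (I = 4 + (-24)² = 4 + 576 = 580)
(I + 3072) - 875 = (580 + 3072) - 875 = 3652 - 875 = 2777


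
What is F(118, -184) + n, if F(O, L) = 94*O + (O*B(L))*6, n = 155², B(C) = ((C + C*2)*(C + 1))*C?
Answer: -13159521235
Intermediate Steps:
B(C) = 3*C²*(1 + C) (B(C) = ((C + 2*C)*(1 + C))*C = ((3*C)*(1 + C))*C = (3*C*(1 + C))*C = 3*C²*(1 + C))
n = 24025
F(O, L) = 94*O + 18*O*L²*(1 + L) (F(O, L) = 94*O + (O*(3*L²*(1 + L)))*6 = 94*O + (3*O*L²*(1 + L))*6 = 94*O + 18*O*L²*(1 + L))
F(118, -184) + n = 2*118*(47 + 9*(-184)²*(1 - 184)) + 24025 = 2*118*(47 + 9*33856*(-183)) + 24025 = 2*118*(47 - 55760832) + 24025 = 2*118*(-55760785) + 24025 = -13159545260 + 24025 = -13159521235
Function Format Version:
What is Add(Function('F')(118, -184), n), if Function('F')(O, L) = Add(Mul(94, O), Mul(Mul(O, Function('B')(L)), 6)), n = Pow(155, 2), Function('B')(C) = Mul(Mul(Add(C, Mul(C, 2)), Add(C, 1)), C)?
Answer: -13159521235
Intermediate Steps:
Function('B')(C) = Mul(3, Pow(C, 2), Add(1, C)) (Function('B')(C) = Mul(Mul(Add(C, Mul(2, C)), Add(1, C)), C) = Mul(Mul(Mul(3, C), Add(1, C)), C) = Mul(Mul(3, C, Add(1, C)), C) = Mul(3, Pow(C, 2), Add(1, C)))
n = 24025
Function('F')(O, L) = Add(Mul(94, O), Mul(18, O, Pow(L, 2), Add(1, L))) (Function('F')(O, L) = Add(Mul(94, O), Mul(Mul(O, Mul(3, Pow(L, 2), Add(1, L))), 6)) = Add(Mul(94, O), Mul(Mul(3, O, Pow(L, 2), Add(1, L)), 6)) = Add(Mul(94, O), Mul(18, O, Pow(L, 2), Add(1, L))))
Add(Function('F')(118, -184), n) = Add(Mul(2, 118, Add(47, Mul(9, Pow(-184, 2), Add(1, -184)))), 24025) = Add(Mul(2, 118, Add(47, Mul(9, 33856, -183))), 24025) = Add(Mul(2, 118, Add(47, -55760832)), 24025) = Add(Mul(2, 118, -55760785), 24025) = Add(-13159545260, 24025) = -13159521235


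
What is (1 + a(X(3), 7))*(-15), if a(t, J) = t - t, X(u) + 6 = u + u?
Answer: -15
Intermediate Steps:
X(u) = -6 + 2*u (X(u) = -6 + (u + u) = -6 + 2*u)
a(t, J) = 0
(1 + a(X(3), 7))*(-15) = (1 + 0)*(-15) = 1*(-15) = -15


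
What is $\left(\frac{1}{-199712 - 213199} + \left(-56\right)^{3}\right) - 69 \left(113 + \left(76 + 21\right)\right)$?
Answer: $- \frac{78496858567}{412911} \approx -1.9011 \cdot 10^{5}$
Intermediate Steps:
$\left(\frac{1}{-199712 - 213199} + \left(-56\right)^{3}\right) - 69 \left(113 + \left(76 + 21\right)\right) = \left(\frac{1}{-412911} - 175616\right) - 69 \left(113 + 97\right) = \left(- \frac{1}{412911} - 175616\right) - 14490 = - \frac{72513778177}{412911} - 14490 = - \frac{78496858567}{412911}$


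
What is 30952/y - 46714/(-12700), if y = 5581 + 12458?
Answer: 617882123/114547650 ≈ 5.3941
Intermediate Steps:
y = 18039
30952/y - 46714/(-12700) = 30952/18039 - 46714/(-12700) = 30952*(1/18039) - 46714*(-1/12700) = 30952/18039 + 23357/6350 = 617882123/114547650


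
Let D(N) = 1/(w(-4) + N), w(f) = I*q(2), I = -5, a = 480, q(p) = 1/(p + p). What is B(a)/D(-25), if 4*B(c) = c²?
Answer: -1512000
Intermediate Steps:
q(p) = 1/(2*p)
w(f) = -5/4 (w(f) = -5/(2*2) = -5*¼ = -5/4)
D(N) = 1/(-5/4 + N)
B(c) = c²/4
B(a)/D(-25) = ((¼)*480²)/((4/(-5 + 4*(-25)))) = ((¼)*230400)/((4/(-5 - 100))) = 57600/((4/(-105))) = 57600/((4*(-1/105))) = 57600/(-4/105) = 57600*(-105/4) = -1512000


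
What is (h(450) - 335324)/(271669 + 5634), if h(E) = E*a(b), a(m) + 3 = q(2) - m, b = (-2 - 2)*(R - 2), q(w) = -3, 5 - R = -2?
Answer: -329024/277303 ≈ -1.1865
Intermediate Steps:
R = 7 (R = 5 - 1*(-2) = 5 + 2 = 7)
b = -20 (b = (-2 - 2)*(7 - 2) = -4*5 = -20)
a(m) = -6 - m (a(m) = -3 + (-3 - m) = -6 - m)
h(E) = 14*E (h(E) = E*(-6 - 1*(-20)) = E*(-6 + 20) = E*14 = 14*E)
(h(450) - 335324)/(271669 + 5634) = (14*450 - 335324)/(271669 + 5634) = (6300 - 335324)/277303 = -329024*1/277303 = -329024/277303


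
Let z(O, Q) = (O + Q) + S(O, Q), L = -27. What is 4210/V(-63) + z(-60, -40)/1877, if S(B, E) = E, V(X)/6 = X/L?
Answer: 3950105/13139 ≈ 300.64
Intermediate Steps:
V(X) = -2*X/9 (V(X) = 6*(X/(-27)) = 6*(X*(-1/27)) = 6*(-X/27) = -2*X/9)
z(O, Q) = O + 2*Q (z(O, Q) = (O + Q) + Q = O + 2*Q)
4210/V(-63) + z(-60, -40)/1877 = 4210/((-2/9*(-63))) + (-60 + 2*(-40))/1877 = 4210/14 + (-60 - 80)*(1/1877) = 4210*(1/14) - 140*1/1877 = 2105/7 - 140/1877 = 3950105/13139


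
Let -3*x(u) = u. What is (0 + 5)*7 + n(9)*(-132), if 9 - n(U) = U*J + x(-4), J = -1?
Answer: -2165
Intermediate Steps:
x(u) = -u/3
n(U) = 23/3 + U (n(U) = 9 - (U*(-1) - 1/3*(-4)) = 9 - (-U + 4/3) = 9 - (4/3 - U) = 9 + (-4/3 + U) = 23/3 + U)
(0 + 5)*7 + n(9)*(-132) = (0 + 5)*7 + (23/3 + 9)*(-132) = 5*7 + (50/3)*(-132) = 35 - 2200 = -2165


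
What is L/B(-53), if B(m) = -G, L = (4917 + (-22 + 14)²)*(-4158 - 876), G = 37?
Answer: 25074354/37 ≈ 6.7769e+5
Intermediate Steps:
L = -25074354 (L = (4917 + (-8)²)*(-5034) = (4917 + 64)*(-5034) = 4981*(-5034) = -25074354)
B(m) = -37 (B(m) = -1*37 = -37)
L/B(-53) = -25074354/(-37) = -25074354*(-1/37) = 25074354/37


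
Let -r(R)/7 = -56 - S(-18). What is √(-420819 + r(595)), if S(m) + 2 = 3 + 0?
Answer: 14*I*√2145 ≈ 648.4*I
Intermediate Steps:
S(m) = 1 (S(m) = -2 + (3 + 0) = -2 + 3 = 1)
r(R) = 399 (r(R) = -7*(-56 - 1*1) = -7*(-56 - 1) = -7*(-57) = 399)
√(-420819 + r(595)) = √(-420819 + 399) = √(-420420) = 14*I*√2145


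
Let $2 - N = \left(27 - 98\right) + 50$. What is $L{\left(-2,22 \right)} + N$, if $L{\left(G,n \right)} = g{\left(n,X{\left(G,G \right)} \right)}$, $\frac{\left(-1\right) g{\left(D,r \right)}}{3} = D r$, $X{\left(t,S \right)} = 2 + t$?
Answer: $23$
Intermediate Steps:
$g{\left(D,r \right)} = - 3 D r$
$L{\left(G,n \right)} = - 3 n \left(2 + G\right)$
$N = 23$ ($N = 2 - \left(\left(27 - 98\right) + 50\right) = 2 - \left(-71 + 50\right) = 2 - -21 = 2 + 21 = 23$)
$L{\left(-2,22 \right)} + N = \left(-3\right) 22 \left(2 - 2\right) + 23 = \left(-3\right) 22 \cdot 0 + 23 = 0 + 23 = 23$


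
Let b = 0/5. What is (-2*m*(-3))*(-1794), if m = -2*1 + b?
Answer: 21528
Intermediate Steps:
b = 0 (b = 0*(⅕) = 0)
m = -2 (m = -2*1 + 0 = -2 + 0 = -2)
(-2*m*(-3))*(-1794) = (-2*(-2)*(-3))*(-1794) = (4*(-3))*(-1794) = -12*(-1794) = 21528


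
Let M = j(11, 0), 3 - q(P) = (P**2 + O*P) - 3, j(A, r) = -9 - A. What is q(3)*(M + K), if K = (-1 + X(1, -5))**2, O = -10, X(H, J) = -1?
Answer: -432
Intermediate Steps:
q(P) = 6 - P**2 + 10*P (q(P) = 3 - ((P**2 - 10*P) - 3) = 3 - (-3 + P**2 - 10*P) = 3 + (3 - P**2 + 10*P) = 6 - P**2 + 10*P)
M = -20 (M = -9 - 1*11 = -9 - 11 = -20)
K = 4 (K = (-1 - 1)**2 = (-2)**2 = 4)
q(3)*(M + K) = (6 - 1*3**2 + 10*3)*(-20 + 4) = (6 - 1*9 + 30)*(-16) = (6 - 9 + 30)*(-16) = 27*(-16) = -432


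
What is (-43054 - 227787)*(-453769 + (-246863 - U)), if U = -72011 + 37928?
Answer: 180528797709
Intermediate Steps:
U = -34083
(-43054 - 227787)*(-453769 + (-246863 - U)) = (-43054 - 227787)*(-453769 + (-246863 - 1*(-34083))) = -270841*(-453769 + (-246863 + 34083)) = -270841*(-453769 - 212780) = -270841*(-666549) = 180528797709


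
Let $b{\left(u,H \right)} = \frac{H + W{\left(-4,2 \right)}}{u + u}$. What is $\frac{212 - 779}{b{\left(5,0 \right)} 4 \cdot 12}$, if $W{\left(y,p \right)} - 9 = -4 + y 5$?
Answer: $\frac{63}{8} \approx 7.875$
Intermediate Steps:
$W{\left(y,p \right)} = 5 + 5 y$ ($W{\left(y,p \right)} = 9 + \left(-4 + y 5\right) = 9 + \left(-4 + 5 y\right) = 5 + 5 y$)
$b{\left(u,H \right)} = \frac{-15 + H}{2 u}$ ($b{\left(u,H \right)} = \frac{H + \left(5 + 5 \left(-4\right)\right)}{u + u} = \frac{H + \left(5 - 20\right)}{2 u} = \left(H - 15\right) \frac{1}{2 u} = \left(-15 + H\right) \frac{1}{2 u} = \frac{-15 + H}{2 u}$)
$\frac{212 - 779}{b{\left(5,0 \right)} 4 \cdot 12} = \frac{212 - 779}{\frac{-15 + 0}{2 \cdot 5} \cdot 4 \cdot 12} = - \frac{567}{\frac{1}{2} \cdot \frac{1}{5} \left(-15\right) 4 \cdot 12} = - \frac{567}{\left(- \frac{3}{2}\right) 4 \cdot 12} = - \frac{567}{\left(-6\right) 12} = - \frac{567}{-72} = \left(-567\right) \left(- \frac{1}{72}\right) = \frac{63}{8}$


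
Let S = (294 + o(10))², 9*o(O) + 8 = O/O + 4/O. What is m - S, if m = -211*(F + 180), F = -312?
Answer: -13084501/225 ≈ -58153.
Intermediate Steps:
o(O) = -7/9 + 4/(9*O) (o(O) = -8/9 + (O/O + 4/O)/9 = -8/9 + (1 + 4/O)/9 = -8/9 + (⅑ + 4/(9*O)) = -7/9 + 4/(9*O))
m = 27852 (m = -211*(-312 + 180) = -211*(-132) = 27852)
S = 19351201/225 (S = (294 + (⅑)*(4 - 7*10)/10)² = (294 + (⅑)*(⅒)*(4 - 70))² = (294 + (⅑)*(⅒)*(-66))² = (294 - 11/15)² = (4399/15)² = 19351201/225 ≈ 86005.)
m - S = 27852 - 1*19351201/225 = 27852 - 19351201/225 = -13084501/225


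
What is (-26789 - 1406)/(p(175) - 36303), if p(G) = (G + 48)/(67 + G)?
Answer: 6823190/8785103 ≈ 0.77668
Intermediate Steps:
p(G) = (48 + G)/(67 + G)
(-26789 - 1406)/(p(175) - 36303) = (-26789 - 1406)/((48 + 175)/(67 + 175) - 36303) = -28195/(223/242 - 36303) = -28195/(-8785103/242) = -28195*(-242/8785103) = 6823190/8785103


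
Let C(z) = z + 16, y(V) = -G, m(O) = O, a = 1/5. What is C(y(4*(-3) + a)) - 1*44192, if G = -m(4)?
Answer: -44172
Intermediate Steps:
a = ⅕ ≈ 0.20000
G = -4 (G = -1*4 = -4)
y(V) = 4 (y(V) = -1*(-4) = 4)
C(z) = 16 + z
C(y(4*(-3) + a)) - 1*44192 = (16 + 4) - 1*44192 = 20 - 44192 = -44172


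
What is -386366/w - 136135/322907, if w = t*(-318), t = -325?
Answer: -5339609162/1283555325 ≈ -4.1600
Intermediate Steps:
w = 103350 (w = -325*(-318) = 103350)
-386366/w - 136135/322907 = -386366/103350 - 136135/322907 = -386366*1/103350 - 136135*1/322907 = -193183/51675 - 136135/322907 = -5339609162/1283555325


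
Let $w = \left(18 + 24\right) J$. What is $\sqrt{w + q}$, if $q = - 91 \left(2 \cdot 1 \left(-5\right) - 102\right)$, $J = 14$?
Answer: $14 \sqrt{55} \approx 103.83$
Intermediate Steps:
$w = 588$ ($w = \left(18 + 24\right) 14 = 42 \cdot 14 = 588$)
$q = 10192$ ($q = - 91 \left(2 \left(-5\right) - 102\right) = - 91 \left(-10 - 102\right) = \left(-91\right) \left(-112\right) = 10192$)
$\sqrt{w + q} = \sqrt{588 + 10192} = \sqrt{10780} = 14 \sqrt{55}$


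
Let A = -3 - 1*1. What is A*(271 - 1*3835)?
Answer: 14256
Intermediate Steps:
A = -4 (A = -3 - 1 = -4)
A*(271 - 1*3835) = -4*(271 - 1*3835) = -4*(271 - 3835) = -4*(-3564) = 14256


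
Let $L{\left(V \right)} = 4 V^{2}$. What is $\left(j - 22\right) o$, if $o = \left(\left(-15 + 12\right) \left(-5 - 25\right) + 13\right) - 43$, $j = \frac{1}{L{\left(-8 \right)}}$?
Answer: $- \frac{84465}{64} \approx -1319.8$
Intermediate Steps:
$j = \frac{1}{256}$ ($j = \frac{1}{4 \left(-8\right)^{2}} = \frac{1}{4 \cdot 64} = \frac{1}{256} \approx 0.0039063$)
$o = 60$ ($o = \left(\left(-3\right) \left(-30\right) + 13\right) - 43 = \left(90 + 13\right) - 43 = 103 - 43 = 60$)
$\left(j - 22\right) o = \left(\frac{1}{256} - 22\right) 60 = \left(- \frac{5631}{256}\right) 60 = - \frac{84465}{64}$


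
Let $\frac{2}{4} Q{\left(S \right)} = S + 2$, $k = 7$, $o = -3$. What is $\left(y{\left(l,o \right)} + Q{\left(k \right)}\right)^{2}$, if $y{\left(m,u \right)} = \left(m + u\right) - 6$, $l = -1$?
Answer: $64$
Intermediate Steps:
$y{\left(m,u \right)} = -6 + m + u$
$Q{\left(S \right)} = 4 + 2 S$ ($Q{\left(S \right)} = 2 \left(S + 2\right) = 2 \left(2 + S\right) = 4 + 2 S$)
$\left(y{\left(l,o \right)} + Q{\left(k \right)}\right)^{2} = \left(\left(-6 - 1 - 3\right) + \left(4 + 2 \cdot 7\right)\right)^{2} = \left(-10 + \left(4 + 14\right)\right)^{2} = \left(-10 + 18\right)^{2} = 8^{2} = 64$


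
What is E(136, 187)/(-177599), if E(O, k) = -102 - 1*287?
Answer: 389/177599 ≈ 0.0021903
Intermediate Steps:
E(O, k) = -389 (E(O, k) = -102 - 287 = -389)
E(136, 187)/(-177599) = -389/(-177599) = -389*(-1/177599) = 389/177599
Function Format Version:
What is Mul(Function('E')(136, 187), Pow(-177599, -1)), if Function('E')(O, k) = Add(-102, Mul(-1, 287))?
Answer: Rational(389, 177599) ≈ 0.0021903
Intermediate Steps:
Function('E')(O, k) = -389 (Function('E')(O, k) = Add(-102, -287) = -389)
Mul(Function('E')(136, 187), Pow(-177599, -1)) = Mul(-389, Pow(-177599, -1)) = Mul(-389, Rational(-1, 177599)) = Rational(389, 177599)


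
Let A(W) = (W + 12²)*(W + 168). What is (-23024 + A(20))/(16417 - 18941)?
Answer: -1952/631 ≈ -3.0935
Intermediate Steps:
A(W) = (144 + W)*(168 + W) (A(W) = (W + 144)*(168 + W) = (144 + W)*(168 + W))
(-23024 + A(20))/(16417 - 18941) = (-23024 + (24192 + 20² + 312*20))/(16417 - 18941) = (-23024 + (24192 + 400 + 6240))/(-2524) = (-23024 + 30832)*(-1/2524) = 7808*(-1/2524) = -1952/631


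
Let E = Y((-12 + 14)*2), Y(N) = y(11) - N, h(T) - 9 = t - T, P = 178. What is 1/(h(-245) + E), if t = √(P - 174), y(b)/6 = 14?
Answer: 1/336 ≈ 0.0029762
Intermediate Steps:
y(b) = 84 (y(b) = 6*14 = 84)
t = 2 (t = √(178 - 174) = √4 = 2)
h(T) = 11 - T (h(T) = 9 + (2 - T) = 11 - T)
Y(N) = 84 - N
E = 80 (E = 84 - (-12 + 14)*2 = 84 - 2*2 = 84 - 1*4 = 84 - 4 = 80)
1/(h(-245) + E) = 1/((11 - 1*(-245)) + 80) = 1/((11 + 245) + 80) = 1/(256 + 80) = 1/336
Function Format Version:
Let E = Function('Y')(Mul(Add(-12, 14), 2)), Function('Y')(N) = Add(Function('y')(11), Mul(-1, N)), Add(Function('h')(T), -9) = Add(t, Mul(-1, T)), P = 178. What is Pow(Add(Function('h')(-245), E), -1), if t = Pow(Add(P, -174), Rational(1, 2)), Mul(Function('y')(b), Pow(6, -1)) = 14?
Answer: Rational(1, 336) ≈ 0.0029762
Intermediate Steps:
Function('y')(b) = 84 (Function('y')(b) = Mul(6, 14) = 84)
t = 2 (t = Pow(Add(178, -174), Rational(1, 2)) = Pow(4, Rational(1, 2)) = 2)
Function('h')(T) = Add(11, Mul(-1, T)) (Function('h')(T) = Add(9, Add(2, Mul(-1, T))) = Add(11, Mul(-1, T)))
Function('Y')(N) = Add(84, Mul(-1, N))
E = 80 (E = Add(84, Mul(-1, Mul(Add(-12, 14), 2))) = Add(84, Mul(-1, Mul(2, 2))) = Add(84, Mul(-1, 4)) = Add(84, -4) = 80)
Pow(Add(Function('h')(-245), E), -1) = Pow(Add(Add(11, Mul(-1, -245)), 80), -1) = Pow(Add(Add(11, 245), 80), -1) = Pow(Add(256, 80), -1) = Pow(336, -1) = Rational(1, 336)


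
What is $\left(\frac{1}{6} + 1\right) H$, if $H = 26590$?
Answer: $\frac{93065}{3} \approx 31022.0$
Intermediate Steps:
$\left(\frac{1}{6} + 1\right) H = \left(\frac{1}{6} + 1\right) 26590 = \frac{7}{6} \cdot 26590 = \frac{93065}{3}$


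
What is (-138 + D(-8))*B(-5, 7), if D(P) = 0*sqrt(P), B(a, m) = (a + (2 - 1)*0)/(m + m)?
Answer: 345/7 ≈ 49.286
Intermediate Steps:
B(a, m) = a/(2*m) (B(a, m) = (a + 1*0)/((2*m)) = (a + 0)*(1/(2*m)) = a*(1/(2*m)) = a/(2*m))
D(P) = 0
(-138 + D(-8))*B(-5, 7) = (-138 + 0)*((1/2)*(-5)/7) = -69*(-5)/7 = -138*(-5/14) = 345/7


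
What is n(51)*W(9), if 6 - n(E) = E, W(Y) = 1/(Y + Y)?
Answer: -5/2 ≈ -2.5000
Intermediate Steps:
W(Y) = 1/(2*Y)
n(E) = 6 - E
n(51)*W(9) = (6 - 1*51)*((½)/9) = (6 - 51)*((½)*(⅑)) = -45*1/18 = -5/2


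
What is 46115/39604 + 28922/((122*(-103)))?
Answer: -282972899/248831932 ≈ -1.1372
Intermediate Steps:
46115/39604 + 28922/((122*(-103))) = 46115*(1/39604) + 28922/(-12566) = 46115/39604 + 28922*(-1/12566) = 46115/39604 - 14461/6283 = -282972899/248831932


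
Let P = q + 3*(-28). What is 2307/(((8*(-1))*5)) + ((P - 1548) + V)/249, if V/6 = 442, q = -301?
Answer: -545683/9960 ≈ -54.787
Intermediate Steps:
V = 2652 (V = 6*442 = 2652)
P = -385 (P = -301 + 3*(-28) = -301 - 84 = -385)
2307/(((8*(-1))*5)) + ((P - 1548) + V)/249 = 2307/(((8*(-1))*5)) + ((-385 - 1548) + 2652)/249 = 2307/((-8*5)) + (-1933 + 2652)*(1/249) = 2307/(-40) + 719*(1/249) = 2307*(-1/40) + 719/249 = -2307/40 + 719/249 = -545683/9960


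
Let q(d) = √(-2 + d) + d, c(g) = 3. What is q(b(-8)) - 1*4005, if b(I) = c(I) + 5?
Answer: -3997 + √6 ≈ -3994.6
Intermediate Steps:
b(I) = 8 (b(I) = 3 + 5 = 8)
q(d) = d + √(-2 + d)
q(b(-8)) - 1*4005 = (8 + √(-2 + 8)) - 1*4005 = (8 + √6) - 4005 = -3997 + √6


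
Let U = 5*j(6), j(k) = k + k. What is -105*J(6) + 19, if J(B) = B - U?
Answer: 5689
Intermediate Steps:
j(k) = 2*k
U = 60 (U = 5*(2*6) = 5*12 = 60)
J(B) = -60 + B (J(B) = B - 1*60 = B - 60 = -60 + B)
-105*J(6) + 19 = -105*(-60 + 6) + 19 = -105*(-54) + 19 = 5670 + 19 = 5689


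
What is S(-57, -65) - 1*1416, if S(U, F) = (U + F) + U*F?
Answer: 2167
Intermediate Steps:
S(U, F) = F + U + F*U (S(U, F) = (F + U) + F*U = F + U + F*U)
S(-57, -65) - 1*1416 = (-65 - 57 - 65*(-57)) - 1*1416 = (-65 - 57 + 3705) - 1416 = 3583 - 1416 = 2167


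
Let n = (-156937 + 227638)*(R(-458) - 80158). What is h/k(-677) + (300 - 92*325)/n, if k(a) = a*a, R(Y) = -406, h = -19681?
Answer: -28022132745121/652655381506689 ≈ -0.042936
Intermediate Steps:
k(a) = a²
n = -5695955364 (n = (-156937 + 227638)*(-406 - 80158) = 70701*(-80564) = -5695955364)
h/k(-677) + (300 - 92*325)/n = -19681/((-677)²) + (300 - 92*325)/(-5695955364) = -19681/458329 + (300 - 29900)*(-1/5695955364) = -19681*1/458329 - 29600*(-1/5695955364) = -19681/458329 + 7400/1423988841 = -28022132745121/652655381506689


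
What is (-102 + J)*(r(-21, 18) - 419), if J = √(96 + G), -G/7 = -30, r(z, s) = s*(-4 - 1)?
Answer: 51918 - 1527*√34 ≈ 43014.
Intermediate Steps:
r(z, s) = -5*s (r(z, s) = s*(-5) = -5*s)
G = 210 (G = -7*(-30) = 210)
J = 3*√34 (J = √(96 + 210) = √306 = 3*√34 ≈ 17.493)
(-102 + J)*(r(-21, 18) - 419) = (-102 + 3*√34)*(-5*18 - 419) = (-102 + 3*√34)*(-90 - 419) = (-102 + 3*√34)*(-509) = 51918 - 1527*√34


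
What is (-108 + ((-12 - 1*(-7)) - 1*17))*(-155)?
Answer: 20150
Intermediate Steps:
(-108 + ((-12 - 1*(-7)) - 1*17))*(-155) = (-108 + ((-12 + 7) - 17))*(-155) = (-108 + (-5 - 17))*(-155) = (-108 - 22)*(-155) = -130*(-155) = 20150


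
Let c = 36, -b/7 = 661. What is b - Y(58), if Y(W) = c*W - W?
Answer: -6657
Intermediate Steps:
b = -4627 (b = -7*661 = -4627)
Y(W) = 35*W (Y(W) = 36*W - W = 35*W)
b - Y(58) = -4627 - 35*58 = -4627 - 1*2030 = -4627 - 2030 = -6657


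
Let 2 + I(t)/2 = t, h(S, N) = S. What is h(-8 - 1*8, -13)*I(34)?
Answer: -1024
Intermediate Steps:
I(t) = -4 + 2*t
h(-8 - 1*8, -13)*I(34) = (-8 - 1*8)*(-4 + 2*34) = (-8 - 8)*(-4 + 68) = -16*64 = -1024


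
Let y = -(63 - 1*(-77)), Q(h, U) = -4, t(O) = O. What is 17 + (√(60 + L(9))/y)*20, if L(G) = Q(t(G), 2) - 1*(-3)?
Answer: 17 - √59/7 ≈ 15.903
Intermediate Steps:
L(G) = -1 (L(G) = -4 - 1*(-3) = -4 + 3 = -1)
y = -140 (y = -(63 + 77) = -1*140 = -140)
17 + (√(60 + L(9))/y)*20 = 17 + (√(60 - 1)/(-140))*20 = 17 + (√59*(-1/140))*20 = 17 - √59/140*20 = 17 - √59/7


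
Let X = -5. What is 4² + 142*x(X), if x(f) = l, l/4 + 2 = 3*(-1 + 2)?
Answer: 584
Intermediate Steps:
l = 4 (l = -8 + 4*(3*(-1 + 2)) = -8 + 4*(3*1) = -8 + 4*3 = -8 + 12 = 4)
x(f) = 4
4² + 142*x(X) = 4² + 142*4 = 16 + 568 = 584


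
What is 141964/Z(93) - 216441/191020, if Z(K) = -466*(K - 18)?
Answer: -3468257623/667614900 ≈ -5.1950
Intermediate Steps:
Z(K) = 8388 - 466*K (Z(K) = -466*(-18 + K) = 8388 - 466*K)
141964/Z(93) - 216441/191020 = 141964/(8388 - 466*93) - 216441/191020 = 141964/(8388 - 43338) - 216441*1/191020 = 141964/(-34950) - 216441/191020 = 141964*(-1/34950) - 216441/191020 = -70982/17475 - 216441/191020 = -3468257623/667614900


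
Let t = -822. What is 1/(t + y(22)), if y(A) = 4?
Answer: -1/818 ≈ -0.0012225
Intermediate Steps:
1/(t + y(22)) = 1/(-822 + 4) = 1/(-818) = -1/818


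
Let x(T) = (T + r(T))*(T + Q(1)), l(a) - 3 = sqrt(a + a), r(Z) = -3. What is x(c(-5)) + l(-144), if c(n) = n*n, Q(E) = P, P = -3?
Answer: 487 + 12*I*sqrt(2) ≈ 487.0 + 16.971*I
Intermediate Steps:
Q(E) = -3
c(n) = n**2
l(a) = 3 + sqrt(2)*sqrt(a) (l(a) = 3 + sqrt(a + a) = 3 + sqrt(2*a) = 3 + sqrt(2)*sqrt(a))
x(T) = (-3 + T)**2 (x(T) = (T - 3)*(T - 3) = (-3 + T)*(-3 + T) = (-3 + T)**2)
x(c(-5)) + l(-144) = (9 + ((-5)**2)**2 - 6*(-5)**2) + (3 + sqrt(2)*sqrt(-144)) = (9 + 25**2 - 6*25) + (3 + sqrt(2)*(12*I)) = (9 + 625 - 150) + (3 + 12*I*sqrt(2)) = 484 + (3 + 12*I*sqrt(2)) = 487 + 12*I*sqrt(2)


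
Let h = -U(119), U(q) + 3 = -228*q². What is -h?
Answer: -3228711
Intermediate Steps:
U(q) = -3 - 228*q²
h = 3228711 (h = -(-3 - 228*119²) = -(-3 - 228*14161) = -(-3 - 3228708) = -1*(-3228711) = 3228711)
-h = -1*3228711 = -3228711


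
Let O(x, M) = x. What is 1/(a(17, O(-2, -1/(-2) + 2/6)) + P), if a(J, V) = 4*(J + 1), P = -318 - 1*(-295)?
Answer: 1/49 ≈ 0.020408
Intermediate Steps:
P = -23 (P = -318 + 295 = -23)
a(J, V) = 4 + 4*J (a(J, V) = 4*(1 + J) = 4 + 4*J)
1/(a(17, O(-2, -1/(-2) + 2/6)) + P) = 1/((4 + 4*17) - 23) = 1/((4 + 68) - 23) = 1/(72 - 23) = 1/49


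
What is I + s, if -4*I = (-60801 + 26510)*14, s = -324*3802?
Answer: -2223659/2 ≈ -1.1118e+6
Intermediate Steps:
s = -1231848
I = 240037/2 (I = -(-60801 + 26510)*14/4 = -(-34291)*14/4 = -1/4*(-480074) = 240037/2 ≈ 1.2002e+5)
I + s = 240037/2 - 1231848 = -2223659/2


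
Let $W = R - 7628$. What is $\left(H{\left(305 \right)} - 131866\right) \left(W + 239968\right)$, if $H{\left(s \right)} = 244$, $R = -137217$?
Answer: $-12520279506$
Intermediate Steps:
$W = -144845$ ($W = -137217 - 7628 = -144845$)
$\left(H{\left(305 \right)} - 131866\right) \left(W + 239968\right) = \left(244 - 131866\right) \left(-144845 + 239968\right) = \left(-131622\right) 95123 = -12520279506$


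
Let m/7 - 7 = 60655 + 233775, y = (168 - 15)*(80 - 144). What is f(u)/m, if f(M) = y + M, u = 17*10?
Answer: -9622/2061059 ≈ -0.0046685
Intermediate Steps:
y = -9792 (y = 153*(-64) = -9792)
u = 170
f(M) = -9792 + M
m = 2061059 (m = 49 + 7*(60655 + 233775) = 49 + 7*294430 = 49 + 2061010 = 2061059)
f(u)/m = (-9792 + 170)/2061059 = -9622*1/2061059 = -9622/2061059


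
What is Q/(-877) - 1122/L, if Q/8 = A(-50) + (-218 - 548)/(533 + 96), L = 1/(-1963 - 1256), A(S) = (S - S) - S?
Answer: 1992342590022/551633 ≈ 3.6117e+6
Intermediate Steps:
A(S) = -S (A(S) = 0 - S = -S)
L = -1/3219 (L = 1/(-3219) = -1/3219 ≈ -0.00031066)
Q = 245472/629 (Q = 8*(-1*(-50) + (-218 - 548)/(533 + 96)) = 8*(50 - 766/629) = 8*(30684/629) = 245472/629 ≈ 390.26)
Q/(-877) - 1122/L = (245472/629)/(-877) - 1122/(-1/3219) = (245472/629)*(-1/877) - 1122*(-3219) = -245472/551633 + 3611718 = 1992342590022/551633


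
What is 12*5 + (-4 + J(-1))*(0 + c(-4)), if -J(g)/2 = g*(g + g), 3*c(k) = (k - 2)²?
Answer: -36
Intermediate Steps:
c(k) = (-2 + k)²/3 (c(k) = (k - 2)²/3 = (-2 + k)²/3)
J(g) = -4*g² (J(g) = -2*g*(g + g) = -2*g*2*g = -4*g²)
12*5 + (-4 + J(-1))*(0 + c(-4)) = 12*5 + (-4 - 4*(-1)²)*(0 + (-2 - 4)²/3) = 60 + (-4 - 4*1)*(0 + (⅓)*(-6)²) = 60 + (-4 - 4)*(0 + (⅓)*36) = 60 - 8*(0 + 12) = 60 - 8*12 = 60 - 96 = -36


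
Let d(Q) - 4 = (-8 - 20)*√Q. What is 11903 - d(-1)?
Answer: 11899 + 28*I ≈ 11899.0 + 28.0*I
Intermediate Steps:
d(Q) = 4 - 28*√Q (d(Q) = 4 + (-8 - 20)*√Q = 4 - 28*√Q)
11903 - d(-1) = 11903 - (4 - 28*I) = 11903 + (-4 + 28*I) = 11899 + 28*I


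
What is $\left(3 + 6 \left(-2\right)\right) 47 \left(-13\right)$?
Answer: $5499$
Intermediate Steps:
$\left(3 + 6 \left(-2\right)\right) 47 \left(-13\right) = \left(3 - 12\right) 47 \left(-13\right) = \left(-9\right) 47 \left(-13\right) = \left(-423\right) \left(-13\right) = 5499$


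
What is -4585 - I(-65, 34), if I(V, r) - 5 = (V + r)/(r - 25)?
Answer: -41279/9 ≈ -4586.6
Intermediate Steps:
I(V, r) = 5 + (V + r)/(-25 + r) (I(V, r) = 5 + (V + r)/(r - 25) = 5 + (V + r)/(-25 + r))
-4585 - I(-65, 34) = -4585 - (-125 - 65 + 6*34)/(-25 + 34) = -4585 - (-125 - 65 + 204)/9 = -4585 - 14/9 = -41279/9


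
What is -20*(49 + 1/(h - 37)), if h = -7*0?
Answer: -36240/37 ≈ -979.46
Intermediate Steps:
h = 0
-20*(49 + 1/(h - 37)) = -20*(49 + 1/(0 - 37)) = -20*(49 + 1/(-37)) = -20*(49 - 1/37) = -20*1812/37 = -36240/37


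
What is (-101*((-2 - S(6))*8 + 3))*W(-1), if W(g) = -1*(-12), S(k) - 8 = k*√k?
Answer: 93324 + 58176*√6 ≈ 2.3583e+5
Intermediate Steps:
S(k) = 8 + k^(3/2) (S(k) = 8 + k*√k = 8 + k^(3/2))
W(g) = 12
(-101*((-2 - S(6))*8 + 3))*W(-1) = -101*((-2 - (8 + 6^(3/2)))*8 + 3)*12 = -101*((-2 - (8 + 6*√6))*8 + 3)*12 = -101*((-2 + (-8 - 6*√6))*8 + 3)*12 = -101*((-10 - 6*√6)*8 + 3)*12 = -101*((-80 - 48*√6) + 3)*12 = -101*(-77 - 48*√6)*12 = (7777 + 4848*√6)*12 = 93324 + 58176*√6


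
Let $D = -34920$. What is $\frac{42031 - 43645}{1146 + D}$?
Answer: $\frac{269}{5629} \approx 0.047788$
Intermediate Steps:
$\frac{42031 - 43645}{1146 + D} = \frac{42031 - 43645}{1146 - 34920} = - \frac{1614}{-33774} = \left(-1614\right) \left(- \frac{1}{33774}\right) = \frac{269}{5629}$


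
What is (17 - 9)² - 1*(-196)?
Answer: 260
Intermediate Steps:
(17 - 9)² - 1*(-196) = 8² + 196 = 64 + 196 = 260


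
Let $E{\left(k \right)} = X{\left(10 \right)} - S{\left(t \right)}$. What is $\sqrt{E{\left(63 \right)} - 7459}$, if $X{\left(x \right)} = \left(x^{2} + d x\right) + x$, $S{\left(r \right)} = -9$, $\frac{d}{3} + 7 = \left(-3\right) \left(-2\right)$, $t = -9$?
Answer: $i \sqrt{7370} \approx 85.849 i$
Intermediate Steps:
$d = -3$ ($d = -21 + 3 \left(\left(-3\right) \left(-2\right)\right) = -21 + 3 \cdot 6 = -21 + 18 = -3$)
$X{\left(x \right)} = x^{2} - 2 x$ ($X{\left(x \right)} = \left(x^{2} - 3 x\right) + x = x^{2} - 2 x$)
$E{\left(k \right)} = 89$ ($E{\left(k \right)} = 10 \left(-2 + 10\right) - -9 = 10 \cdot 8 + 9 = 80 + 9 = 89$)
$\sqrt{E{\left(63 \right)} - 7459} = \sqrt{89 - 7459} = \sqrt{-7370} = i \sqrt{7370}$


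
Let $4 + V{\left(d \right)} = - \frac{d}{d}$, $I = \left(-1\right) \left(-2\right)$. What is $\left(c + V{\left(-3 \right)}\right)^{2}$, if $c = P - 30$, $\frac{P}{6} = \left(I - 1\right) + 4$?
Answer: $25$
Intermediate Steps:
$I = 2$
$V{\left(d \right)} = -5$ ($V{\left(d \right)} = -4 - \frac{d}{d} = -4 - 1 = -5$)
$P = 30$ ($P = 6 \left(\left(2 - 1\right) + 4\right) = 6 \left(1 + 4\right) = 6 \cdot 5 = 30$)
$c = 0$ ($c = 30 - 30 = 0$)
$\left(c + V{\left(-3 \right)}\right)^{2} = \left(0 - 5\right)^{2} = \left(-5\right)^{2} = 25$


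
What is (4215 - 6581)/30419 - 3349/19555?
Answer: -148140361/594843545 ≈ -0.24904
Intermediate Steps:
(4215 - 6581)/30419 - 3349/19555 = -2366*1/30419 - 3349*1/19555 = -2366/30419 - 3349/19555 = -148140361/594843545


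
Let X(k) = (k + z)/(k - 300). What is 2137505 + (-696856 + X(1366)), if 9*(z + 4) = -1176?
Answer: 2303599598/1599 ≈ 1.4407e+6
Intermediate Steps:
z = -404/3 (z = -4 + (⅑)*(-1176) = -4 - 392/3 = -404/3 ≈ -134.67)
X(k) = (-404/3 + k)/(-300 + k) (X(k) = (k - 404/3)/(k - 300) = (-404/3 + k)/(-300 + k))
2137505 + (-696856 + X(1366)) = 2137505 + (-696856 + (-404/3 + 1366)/(-300 + 1366)) = 2137505 + (-696856 + (3694/3)/1066) = 2137505 + (-696856 + (1/1066)*(3694/3)) = 2137505 + (-696856 + 1847/1599) = 2137505 - 1114270897/1599 = 2303599598/1599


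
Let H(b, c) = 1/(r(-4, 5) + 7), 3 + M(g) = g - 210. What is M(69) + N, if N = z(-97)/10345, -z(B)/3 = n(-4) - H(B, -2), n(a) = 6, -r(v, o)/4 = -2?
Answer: -7448489/51725 ≈ -144.00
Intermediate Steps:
M(g) = -213 + g (M(g) = -3 + (g - 210) = -3 + (-210 + g) = -213 + g)
r(v, o) = 8 (r(v, o) = -4*(-2) = 8)
H(b, c) = 1/15 (H(b, c) = 1/(8 + 7) = 1/15)
z(B) = -89/5 (z(B) = -3*(6 - 1*1/15) = -3*(6 - 1/15) = -3*89/15 = -89/5)
N = -89/51725 (N = -89/5/10345 = -89/5*1/10345 = -89/51725 ≈ -0.0017206)
M(69) + N = (-213 + 69) - 89/51725 = -144 - 89/51725 = -7448489/51725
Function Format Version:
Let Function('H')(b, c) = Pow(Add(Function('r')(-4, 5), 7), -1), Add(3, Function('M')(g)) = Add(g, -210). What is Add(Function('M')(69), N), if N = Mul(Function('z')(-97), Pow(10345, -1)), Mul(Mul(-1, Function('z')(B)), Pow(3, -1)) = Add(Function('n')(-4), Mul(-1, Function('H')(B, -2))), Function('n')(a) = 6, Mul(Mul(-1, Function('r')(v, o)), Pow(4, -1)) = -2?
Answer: Rational(-7448489, 51725) ≈ -144.00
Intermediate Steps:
Function('M')(g) = Add(-213, g) (Function('M')(g) = Add(-3, Add(g, -210)) = Add(-3, Add(-210, g)) = Add(-213, g))
Function('r')(v, o) = 8 (Function('r')(v, o) = Mul(-4, -2) = 8)
Function('H')(b, c) = Rational(1, 15) (Function('H')(b, c) = Pow(Add(8, 7), -1) = Pow(15, -1) = Rational(1, 15))
Function('z')(B) = Rational(-89, 5) (Function('z')(B) = Mul(-3, Add(6, Mul(-1, Rational(1, 15)))) = Mul(-3, Add(6, Rational(-1, 15))) = Mul(-3, Rational(89, 15)) = Rational(-89, 5))
N = Rational(-89, 51725) (N = Mul(Rational(-89, 5), Pow(10345, -1)) = Mul(Rational(-89, 5), Rational(1, 10345)) = Rational(-89, 51725) ≈ -0.0017206)
Add(Function('M')(69), N) = Add(Add(-213, 69), Rational(-89, 51725)) = Add(-144, Rational(-89, 51725)) = Rational(-7448489, 51725)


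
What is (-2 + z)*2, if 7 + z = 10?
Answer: 2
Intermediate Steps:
z = 3 (z = -7 + 10 = 3)
(-2 + z)*2 = (-2 + 3)*2 = 1*2 = 2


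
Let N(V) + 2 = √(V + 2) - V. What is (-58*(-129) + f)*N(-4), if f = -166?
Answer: 14632 + 7316*I*√2 ≈ 14632.0 + 10346.0*I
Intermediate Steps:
N(V) = -2 + √(2 + V) - V (N(V) = -2 + (√(V + 2) - V) = -2 + (√(2 + V) - V) = -2 + √(2 + V) - V)
(-58*(-129) + f)*N(-4) = (-58*(-129) - 166)*(-2 + √(2 - 4) - 1*(-4)) = (7482 - 166)*(-2 + √(-2) + 4) = 7316*(-2 + I*√2 + 4) = 7316*(2 + I*√2) = 14632 + 7316*I*√2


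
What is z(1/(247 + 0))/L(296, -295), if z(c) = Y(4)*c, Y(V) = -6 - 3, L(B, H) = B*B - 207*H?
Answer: -9/36724207 ≈ -2.4507e-7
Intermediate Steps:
L(B, H) = B**2 - 207*H
Y(V) = -9
z(c) = -9*c
z(1/(247 + 0))/L(296, -295) = (-9/(247 + 0))/(296**2 - 207*(-295)) = (-9/247)/(87616 + 61065) = -9*1/247/148681 = -9/247*1/148681 = -9/36724207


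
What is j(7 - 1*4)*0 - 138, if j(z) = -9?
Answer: -138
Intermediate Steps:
j(7 - 1*4)*0 - 138 = -9*0 - 138 = 0 - 138 = -138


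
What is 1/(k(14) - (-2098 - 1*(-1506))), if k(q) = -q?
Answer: 1/578 ≈ 0.0017301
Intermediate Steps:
1/(k(14) - (-2098 - 1*(-1506))) = 1/(-1*14 - (-2098 - 1*(-1506))) = 1/(-14 - (-2098 + 1506)) = 1/(-14 - 1*(-592)) = 1/(-14 + 592) = 1/578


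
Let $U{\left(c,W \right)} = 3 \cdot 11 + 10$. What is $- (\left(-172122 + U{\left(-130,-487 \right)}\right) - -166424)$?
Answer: $5655$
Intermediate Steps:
$U{\left(c,W \right)} = 43$ ($U{\left(c,W \right)} = 33 + 10 = 43$)
$- (\left(-172122 + U{\left(-130,-487 \right)}\right) - -166424) = - (\left(-172122 + 43\right) - -166424) = - (-172079 + 166424) = \left(-1\right) \left(-5655\right) = 5655$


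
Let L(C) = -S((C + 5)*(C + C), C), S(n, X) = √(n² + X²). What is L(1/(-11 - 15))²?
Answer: 8405/57122 ≈ 0.14714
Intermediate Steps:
S(n, X) = √(X² + n²)
L(C) = -√(C² + 4*C²*(5 + C)²) (L(C) = -√(C² + ((C + 5)*(C + C))²) = -√(C² + ((5 + C)*(2*C))²) = -√(C² + (2*C*(5 + C))²) = -√(C² + 4*C²*(5 + C)²))
L(1/(-11 - 15))² = (-√((1/(-11 - 15))²*(1 + 4*(5 + 1/(-11 - 15))²)))² = (-√((1/(-26))²*(1 + 4*(5 + 1/(-26))²)))² = (-√((-1/26)²*(1 + 4*(5 - 1/26)²)))² = (-√((1 + 4*(129/26)²)/676))² = (-√((1 + 4*(16641/676))/676))² = (-√((1 + 16641/169)/676))² = (-√((1/676)*(16810/169)))² = (-√(8405/57122))² = (-41*√10/338)² = 8405/57122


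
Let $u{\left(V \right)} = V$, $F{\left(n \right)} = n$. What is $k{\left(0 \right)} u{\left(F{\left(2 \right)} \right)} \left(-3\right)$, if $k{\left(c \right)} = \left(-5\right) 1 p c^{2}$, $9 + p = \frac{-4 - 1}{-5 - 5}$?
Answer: $0$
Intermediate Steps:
$p = - \frac{17}{2}$ ($p = -9 + \frac{-4 - 1}{-5 - 5} = -9 - \frac{5}{-10} = -9 - - \frac{1}{2} = -9 + \frac{1}{2} = - \frac{17}{2} \approx -8.5$)
$k{\left(c \right)} = \frac{85 c^{2}}{2}$ ($k{\left(c \right)} = \left(-5\right) 1 \left(- \frac{17}{2}\right) c^{2} = \left(-5\right) \left(- \frac{17}{2}\right) c^{2} = \frac{85 c^{2}}{2}$)
$k{\left(0 \right)} u{\left(F{\left(2 \right)} \right)} \left(-3\right) = \frac{85 \cdot 0^{2}}{2} \cdot 2 \left(-3\right) = \frac{85}{2} \cdot 0 \cdot 2 \left(-3\right) = 0 \cdot 2 \left(-3\right) = 0 \left(-3\right) = 0$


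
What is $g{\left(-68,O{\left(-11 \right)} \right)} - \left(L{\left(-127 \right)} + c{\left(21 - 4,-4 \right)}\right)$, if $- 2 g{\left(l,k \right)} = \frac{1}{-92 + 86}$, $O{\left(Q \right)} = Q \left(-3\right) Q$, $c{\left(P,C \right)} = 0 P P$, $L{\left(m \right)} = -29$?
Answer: $\frac{349}{12} \approx 29.083$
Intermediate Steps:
$c{\left(P,C \right)} = 0$ ($c{\left(P,C \right)} = 0 P = 0$)
$O{\left(Q \right)} = - 3 Q^{2}$ ($O{\left(Q \right)} = - 3 Q Q = - 3 Q^{2}$)
$g{\left(l,k \right)} = \frac{1}{12}$ ($g{\left(l,k \right)} = - \frac{1}{2 \left(-92 + 86\right)} = - \frac{1}{2 \left(-6\right)} = \left(- \frac{1}{2}\right) \left(- \frac{1}{6}\right) = \frac{1}{12}$)
$g{\left(-68,O{\left(-11 \right)} \right)} - \left(L{\left(-127 \right)} + c{\left(21 - 4,-4 \right)}\right) = \frac{1}{12} - \left(-29 + 0\right) = \frac{1}{12} - -29 = \frac{1}{12} + 29 = \frac{349}{12}$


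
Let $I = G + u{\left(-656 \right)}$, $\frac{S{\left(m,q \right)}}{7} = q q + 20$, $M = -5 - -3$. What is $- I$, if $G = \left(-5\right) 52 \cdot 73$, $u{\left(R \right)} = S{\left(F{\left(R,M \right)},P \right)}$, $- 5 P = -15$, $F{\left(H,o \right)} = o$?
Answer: $18777$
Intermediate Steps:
$M = -2$ ($M = -5 + 3 = -2$)
$P = 3$ ($P = \left(- \frac{1}{5}\right) \left(-15\right) = 3$)
$S{\left(m,q \right)} = 140 + 7 q^{2}$ ($S{\left(m,q \right)} = 7 \left(q q + 20\right) = 7 \left(q^{2} + 20\right) = 7 \left(20 + q^{2}\right) = 140 + 7 q^{2}$)
$u{\left(R \right)} = 203$ ($u{\left(R \right)} = 140 + 7 \cdot 3^{2} = 140 + 7 \cdot 9 = 140 + 63 = 203$)
$G = -18980$ ($G = \left(-260\right) 73 = -18980$)
$I = -18777$ ($I = -18980 + 203 = -18777$)
$- I = \left(-1\right) \left(-18777\right) = 18777$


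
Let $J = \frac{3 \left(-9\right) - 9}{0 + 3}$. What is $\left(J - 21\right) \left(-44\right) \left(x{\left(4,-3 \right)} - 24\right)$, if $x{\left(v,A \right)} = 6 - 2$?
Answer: $-29040$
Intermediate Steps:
$x{\left(v,A \right)} = 4$ ($x{\left(v,A \right)} = 6 - 2 = 4$)
$J = -12$ ($J = \frac{-27 - 9}{3} = \left(-36\right) \frac{1}{3} = -12$)
$\left(J - 21\right) \left(-44\right) \left(x{\left(4,-3 \right)} - 24\right) = \left(-12 - 21\right) \left(-44\right) \left(4 - 24\right) = \left(-33\right) \left(-44\right) \left(4 - 24\right) = 1452 \left(-20\right) = -29040$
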